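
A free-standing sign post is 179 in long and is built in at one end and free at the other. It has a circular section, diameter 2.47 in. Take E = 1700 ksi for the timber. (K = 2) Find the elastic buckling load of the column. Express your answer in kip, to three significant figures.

P_cr ≈ 0.239 kip

I = πd⁴/64 = π×2.47⁴/64 = 1.827 in⁴
Effective length L_e = K·L = 2 × 179 = 358.0 in
P_cr = π²EI / L_e² = π² × 1700×10³ × 1.827 / 358.0² = 239.2 lb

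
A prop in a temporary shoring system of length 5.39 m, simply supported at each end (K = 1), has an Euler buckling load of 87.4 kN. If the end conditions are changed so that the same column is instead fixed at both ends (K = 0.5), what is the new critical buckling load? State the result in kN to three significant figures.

P_cr ≈ 350 kN

P_cr ∝ 1/K², so P_cr,new = P_cr,old × (K_old/K_new)² = 87.4 × (1/0.5)²
= 87.4 × 4.000 = 350 kN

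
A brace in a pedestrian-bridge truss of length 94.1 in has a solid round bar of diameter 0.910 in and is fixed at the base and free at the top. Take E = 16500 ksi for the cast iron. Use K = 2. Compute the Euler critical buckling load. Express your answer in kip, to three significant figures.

P_cr ≈ 0.155 kip

I = πd⁴/64 = π×0.910⁴/64 = 3.366×10^-2 in⁴
Effective length L_e = K·L = 2 × 94.1 = 188.2 in
P_cr = π²EI / L_e² = π² × 16500×10³ × 3.366×10^-2 / 188.2² = 154.8 lb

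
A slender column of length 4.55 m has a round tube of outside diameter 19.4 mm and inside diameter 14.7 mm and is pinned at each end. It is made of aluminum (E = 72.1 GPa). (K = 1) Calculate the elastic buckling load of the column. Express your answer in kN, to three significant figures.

P_cr ≈ 0.160 kN

d_o = 19.4 mm, d_i = 14.7 mm
I = π(d_o⁴ − d_i⁴)/64 = π(19.4⁴ − 14.70⁴)/64 = 4.661×10^3 mm⁴
I = 4.661×10^3 mm⁴ = 4.661×10^-9 m⁴
Effective length L_e = K·L = 1 × 4.55 = 4.550 m
P_cr = π²EI / L_e² = π² × 72.1×10⁹ × 4.661×10^-9 / 4.550² = 160.2 N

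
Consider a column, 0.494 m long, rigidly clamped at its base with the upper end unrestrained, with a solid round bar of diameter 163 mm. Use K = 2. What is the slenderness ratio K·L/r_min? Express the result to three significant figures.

I = πd⁴/64 = π×163⁴/64 = 3.465×10^7 mm⁴
A = 2.087×10^4 mm²;  r_min = √(I/A) = √(3.465×10^7/2.087×10^4) = 40.75 mm
L_e = K·L = 2 × 0.494 m = 0.9880 m = 988.00 mm
λ = L_e / r_min = 988.00 / 40.75 = 24.2

λ ≈ 24.2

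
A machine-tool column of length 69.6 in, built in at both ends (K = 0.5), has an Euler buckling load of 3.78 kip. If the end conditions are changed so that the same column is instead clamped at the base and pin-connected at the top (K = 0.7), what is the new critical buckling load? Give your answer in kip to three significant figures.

P_cr ∝ 1/K², so P_cr,new = P_cr,old × (K_old/K_new)² = 3.78 × (0.5/0.7)²
= 3.78 × 0.5102 = 1.93 kip

P_cr ≈ 1.93 kip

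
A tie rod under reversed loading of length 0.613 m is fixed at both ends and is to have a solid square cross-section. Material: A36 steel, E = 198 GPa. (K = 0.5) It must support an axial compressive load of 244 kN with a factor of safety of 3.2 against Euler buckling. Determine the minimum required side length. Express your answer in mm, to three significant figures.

Required P_cr = n·P = 3.2 × 244 = 780.8 kN
L_e = K·L = 0.5 × 0.613 = 0.3065 m
Required I = P_cr·L_e²/(π²E) = 7.808×10^5 × 0.3065² / (π² × 1.98×10^11) = 3.753×10^-8 m⁴
I_req = 3.753×10^4 mm⁴
Solid square: I = a⁴/12  ⇒  a = (12I)^(1/4) = (12×3.753×10^4)^(1/4) = 25.9 mm

a ≈ 25.9 mm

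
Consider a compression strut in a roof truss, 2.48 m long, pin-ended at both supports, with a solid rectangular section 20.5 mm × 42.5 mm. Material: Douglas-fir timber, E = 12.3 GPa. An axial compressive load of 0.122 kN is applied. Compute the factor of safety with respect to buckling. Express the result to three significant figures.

Buckling occurs about the weak axis: I_min = h·b³/12 with b = 20.5 mm (the shorter side).
I_min = 42.5×20.5³/12 = 3.051×10^4 mm⁴
I = 3.051×10^4 mm⁴ = 3.051×10^-8 m⁴
Effective length L_e = K·L = 1 × 2.48 = 2.480 m
P_cr = π²EI / L_e² = π² × 12.3×10⁹ × 3.051×10^-8 / 2.480² = 602.2 N
Factor of safety n = P_cr / P = 0.60224 / 0.122 = 4.94

n ≈ 4.94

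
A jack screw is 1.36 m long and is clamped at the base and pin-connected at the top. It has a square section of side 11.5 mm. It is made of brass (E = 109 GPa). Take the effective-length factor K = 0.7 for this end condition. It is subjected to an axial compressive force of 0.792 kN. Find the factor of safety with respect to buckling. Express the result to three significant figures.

I = a⁴/12 = 11.5⁴/12 = 1.458×10^3 mm⁴
I = 1.458×10^3 mm⁴ = 1.458×10^-9 m⁴
Effective length L_e = K·L = 0.7 × 1.36 = 0.9520 m
P_cr = π²EI / L_e² = π² × 109×10⁹ × 1.458×10^-9 / 0.9520² = 1.730×10^3 N
Factor of safety n = P_cr / P = 1.7301 / 0.792 = 2.18

n ≈ 2.18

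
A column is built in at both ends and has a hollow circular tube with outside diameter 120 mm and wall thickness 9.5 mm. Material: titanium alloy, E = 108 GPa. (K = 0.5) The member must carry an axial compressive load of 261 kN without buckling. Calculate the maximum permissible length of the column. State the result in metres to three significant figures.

Inner diameter d_i = 120 − 2×9.5 = 101.0 mm
I = π(d_o⁴ − d_i⁴)/64 = π(120⁴ − 101.0⁴)/64 = 5.071×10^6 mm⁴
I = 5.071×10^-6 m⁴
At the buckling limit P_cr = P = 2.610×10^5 N
From P_cr = π²EI/(K·L)²:  L = (1/K)·√(π²EI/P_cr) = (1/0.5)·√(π²×1.08×10^11×5.071×10^-6/2.610×10^5)
L = 9.10 m

L_max ≈ 9.10 m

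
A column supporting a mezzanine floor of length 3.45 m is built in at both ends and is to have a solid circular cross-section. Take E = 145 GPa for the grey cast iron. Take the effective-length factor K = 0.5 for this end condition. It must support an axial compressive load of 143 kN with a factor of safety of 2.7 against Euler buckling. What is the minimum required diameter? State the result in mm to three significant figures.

Required P_cr = n·P = 2.7 × 143 = 386.1 kN
L_e = K·L = 0.5 × 3.45 = 1.725 m
Required I = P_cr·L_e²/(π²E) = 3.861×10^5 × 1.725² / (π² × 1.45×10^11) = 8.028×10^-7 m⁴
I_req = 8.028×10^5 mm⁴
Solid circle: I = πd⁴/64  ⇒  d = (64I/π)^(1/4) = (64×8.028×10^5/π)^(1/4) = 63.6 mm

d ≈ 63.6 mm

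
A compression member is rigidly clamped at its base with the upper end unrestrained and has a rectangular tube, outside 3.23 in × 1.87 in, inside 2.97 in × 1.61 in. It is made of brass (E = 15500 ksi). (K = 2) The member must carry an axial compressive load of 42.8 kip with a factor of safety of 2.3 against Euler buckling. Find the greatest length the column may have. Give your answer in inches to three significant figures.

L_max ≈ 16.8 in

Weak-axis I_min = (h_o·b_o³ − h_i·b_i³)/12 with b_o = 1.87, b_i = 1.610 in (shorter outer/inner sides).
I_min = (3.23×1.87³ − 2.970×1.610³)/12 = 0.7272 in⁴
Required critical load P_cr = n·P = 2.3 × 42.8 = 98.44 kip = 9.844×10^4 lb
From P_cr = π²EI/(K·L)²:  L = (1/K)·√(π²EI/P_cr) = (1/2)·√(π²×1.55×10^7×0.7272/9.844×10^4)
L = 16.8 in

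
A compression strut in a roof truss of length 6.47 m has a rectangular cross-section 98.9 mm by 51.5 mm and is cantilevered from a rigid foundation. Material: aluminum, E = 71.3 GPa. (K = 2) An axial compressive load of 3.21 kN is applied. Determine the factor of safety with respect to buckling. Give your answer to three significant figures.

Buckling occurs about the weak axis: I_min = h·b³/12 with b = 51.5 mm (the shorter side).
I_min = 98.9×51.5³/12 = 1.126×10^6 mm⁴
I = 1.126×10^6 mm⁴ = 1.126×10^-6 m⁴
Effective length L_e = K·L = 2 × 6.47 = 12.94 m
P_cr = π²EI / L_e² = π² × 71.3×10⁹ × 1.126×10^-6 / 12.94² = 4.731×10^3 N
Factor of safety n = P_cr / P = 4.7310 / 3.21 = 1.47

n ≈ 1.47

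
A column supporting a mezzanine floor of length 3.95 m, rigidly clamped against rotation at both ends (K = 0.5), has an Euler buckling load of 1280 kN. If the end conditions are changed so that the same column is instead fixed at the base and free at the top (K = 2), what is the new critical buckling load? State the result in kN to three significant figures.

P_cr ∝ 1/K², so P_cr,new = P_cr,old × (K_old/K_new)² = 1280 × (0.5/2)²
= 1280 × 0.06250 = 80.0 kN

P_cr ≈ 80.0 kN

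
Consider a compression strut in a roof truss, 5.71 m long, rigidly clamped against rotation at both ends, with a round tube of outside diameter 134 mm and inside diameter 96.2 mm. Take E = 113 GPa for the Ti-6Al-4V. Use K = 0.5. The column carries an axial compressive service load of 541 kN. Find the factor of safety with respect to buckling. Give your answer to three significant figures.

d_o = 134 mm, d_i = 96.2 mm
I = π(d_o⁴ − d_i⁴)/64 = π(134⁴ − 96.20⁴)/64 = 1.162×10^7 mm⁴
I = 1.162×10^7 mm⁴ = 1.162×10^-5 m⁴
Effective length L_e = K·L = 0.5 × 5.71 = 2.855 m
P_cr = π²EI / L_e² = π² × 113×10⁹ × 1.162×10^-5 / 2.855² = 1.590×10^6 N
Factor of safety n = P_cr / P = 1590.3 / 541 = 2.94

n ≈ 2.94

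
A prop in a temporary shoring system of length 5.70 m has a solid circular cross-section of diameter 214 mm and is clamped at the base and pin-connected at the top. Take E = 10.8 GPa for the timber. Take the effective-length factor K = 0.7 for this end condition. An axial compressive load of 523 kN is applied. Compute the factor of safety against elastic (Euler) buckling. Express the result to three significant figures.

I = πd⁴/64 = π×214⁴/64 = 1.029×10^8 mm⁴
I = 1.029×10^8 mm⁴ = 1.029×10^-4 m⁴
Effective length L_e = K·L = 0.7 × 5.70 = 3.990 m
P_cr = π²EI / L_e² = π² × 10.8×10⁹ × 1.029×10^-4 / 3.990² = 6.893×10^5 N
Factor of safety n = P_cr / P = 689.29 / 523 = 1.32

n ≈ 1.32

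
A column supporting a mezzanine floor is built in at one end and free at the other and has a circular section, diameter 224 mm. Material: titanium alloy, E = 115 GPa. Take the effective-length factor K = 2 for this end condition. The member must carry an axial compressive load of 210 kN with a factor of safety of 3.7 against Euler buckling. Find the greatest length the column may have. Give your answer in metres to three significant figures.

I = πd⁴/64 = π×224⁴/64 = 1.236×10^8 mm⁴
I = 1.236×10^-4 m⁴
Required critical load P_cr = n·P = 3.7 × 210 = 777.0 kN = 7.770×10^5 N
From P_cr = π²EI/(K·L)²:  L = (1/K)·√(π²EI/P_cr) = (1/2)·√(π²×1.15×10^11×1.236×10^-4/7.770×10^5)
L = 6.72 m

L_max ≈ 6.72 m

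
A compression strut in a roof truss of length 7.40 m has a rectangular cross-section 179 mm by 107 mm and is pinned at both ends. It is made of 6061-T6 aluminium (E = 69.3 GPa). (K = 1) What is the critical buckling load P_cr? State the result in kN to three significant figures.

P_cr ≈ 228 kN

Buckling occurs about the weak axis: I_min = h·b³/12 with b = 107 mm (the shorter side).
I_min = 179×107³/12 = 1.827×10^7 mm⁴
I = 1.827×10^7 mm⁴ = 1.827×10^-5 m⁴
Effective length L_e = K·L = 1 × 7.40 = 7.400 m
P_cr = π²EI / L_e² = π² × 69.3×10⁹ × 1.827×10^-5 / 7.400² = 2.282×10^5 N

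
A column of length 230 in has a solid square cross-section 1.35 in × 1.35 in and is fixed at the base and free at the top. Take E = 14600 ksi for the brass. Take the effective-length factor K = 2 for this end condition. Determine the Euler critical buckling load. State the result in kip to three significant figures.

P_cr ≈ 0.188 kip

I = a⁴/12 = 1.35⁴/12 = 0.2768 in⁴
Effective length L_e = K·L = 2 × 230 = 460.0 in
P_cr = π²EI / L_e² = π² × 14600×10³ × 0.2768 / 460.0² = 188.5 lb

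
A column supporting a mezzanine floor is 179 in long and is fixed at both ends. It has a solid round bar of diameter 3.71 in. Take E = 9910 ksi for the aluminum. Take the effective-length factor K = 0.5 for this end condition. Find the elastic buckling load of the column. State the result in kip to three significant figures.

I = πd⁴/64 = π×3.71⁴/64 = 9.300 in⁴
Effective length L_e = K·L = 0.5 × 179 = 89.50 in
P_cr = π²EI / L_e² = π² × 9910×10³ × 9.300 / 89.50² = 1.136×10^5 lb

P_cr ≈ 114 kip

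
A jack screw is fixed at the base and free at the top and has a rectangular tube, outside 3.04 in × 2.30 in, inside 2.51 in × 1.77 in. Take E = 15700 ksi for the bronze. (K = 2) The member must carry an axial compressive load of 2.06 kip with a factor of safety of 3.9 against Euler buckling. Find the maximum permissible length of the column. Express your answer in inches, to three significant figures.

L_max ≈ 96.3 in

Weak-axis I_min = (h_o·b_o³ − h_i·b_i³)/12 with b_o = 2.30, b_i = 1.770 in (shorter outer/inner sides).
I_min = (3.04×2.30³ − 2.510×1.770³)/12 = 1.922 in⁴
Required critical load P_cr = n·P = 3.9 × 2.06 = 8.034 kip = 8.034×10^3 lb
From P_cr = π²EI/(K·L)²:  L = (1/K)·√(π²EI/P_cr) = (1/2)·√(π²×1.57×10^7×1.922/8.034×10^3)
L = 96.3 in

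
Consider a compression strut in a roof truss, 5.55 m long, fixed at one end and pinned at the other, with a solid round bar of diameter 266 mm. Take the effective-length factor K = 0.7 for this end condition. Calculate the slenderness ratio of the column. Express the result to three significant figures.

I = πd⁴/64 = π×266⁴/64 = 2.458×10^8 mm⁴
A = 5.557×10^4 mm²;  r_min = √(I/A) = √(2.458×10^8/5.557×10^4) = 66.50 mm
L_e = K·L = 0.7 × 5.55 m = 3.885 m = 3885.0 mm
λ = L_e / r_min = 3885.0 / 66.50 = 58.4

λ ≈ 58.4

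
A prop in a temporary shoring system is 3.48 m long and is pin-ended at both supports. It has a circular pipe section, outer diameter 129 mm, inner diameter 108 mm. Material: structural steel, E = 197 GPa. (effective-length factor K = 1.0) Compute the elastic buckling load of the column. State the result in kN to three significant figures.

P_cr ≈ 1110 kN

d_o = 129 mm, d_i = 108 mm
I = π(d_o⁴ − d_i⁴)/64 = π(129⁴ − 108.0⁴)/64 = 6.915×10^6 mm⁴
I = 6.915×10^6 mm⁴ = 6.915×10^-6 m⁴
Effective length L_e = K·L = 1 × 3.48 = 3.480 m
P_cr = π²EI / L_e² = π² × 197×10⁹ × 6.915×10^-6 / 3.480² = 1.110×10^6 N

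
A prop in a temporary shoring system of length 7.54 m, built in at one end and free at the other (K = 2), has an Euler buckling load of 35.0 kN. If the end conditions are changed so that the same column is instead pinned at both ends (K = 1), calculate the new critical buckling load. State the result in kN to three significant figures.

P_cr ≈ 140 kN

P_cr ∝ 1/K², so P_cr,new = P_cr,old × (K_old/K_new)² = 35.0 × (2/1)²
= 35.0 × 4.000 = 140 kN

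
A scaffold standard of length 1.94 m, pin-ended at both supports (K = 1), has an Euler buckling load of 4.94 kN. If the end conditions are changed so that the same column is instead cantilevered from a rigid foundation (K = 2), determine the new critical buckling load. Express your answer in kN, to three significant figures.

P_cr ∝ 1/K², so P_cr,new = P_cr,old × (K_old/K_new)² = 4.94 × (1/2)²
= 4.94 × 0.2500 = 1.24 kN

P_cr ≈ 1.24 kN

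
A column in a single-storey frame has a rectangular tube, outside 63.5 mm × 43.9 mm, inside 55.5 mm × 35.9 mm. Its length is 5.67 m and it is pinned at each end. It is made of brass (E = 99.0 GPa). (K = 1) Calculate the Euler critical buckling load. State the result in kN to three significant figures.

P_cr ≈ 7.10 kN

Weak-axis I_min = (h_o·b_o³ − h_i·b_i³)/12 with b_o = 43.9, b_i = 35.90 mm (shorter outer/inner sides).
I_min = (63.5×43.9³ − 55.50×35.90³)/12 = 2.337×10^5 mm⁴
I = 2.337×10^5 mm⁴ = 2.337×10^-7 m⁴
Effective length L_e = K·L = 1 × 5.67 = 5.670 m
P_cr = π²EI / L_e² = π² × 99.0×10⁹ × 2.337×10^-7 / 5.670² = 7.103×10^3 N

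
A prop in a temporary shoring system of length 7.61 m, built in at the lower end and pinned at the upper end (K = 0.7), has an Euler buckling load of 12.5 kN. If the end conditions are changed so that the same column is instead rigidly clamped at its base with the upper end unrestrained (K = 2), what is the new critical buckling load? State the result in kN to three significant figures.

P_cr ∝ 1/K², so P_cr,new = P_cr,old × (K_old/K_new)² = 12.5 × (0.7/2)²
= 12.5 × 0.1225 = 1.53 kN

P_cr ≈ 1.53 kN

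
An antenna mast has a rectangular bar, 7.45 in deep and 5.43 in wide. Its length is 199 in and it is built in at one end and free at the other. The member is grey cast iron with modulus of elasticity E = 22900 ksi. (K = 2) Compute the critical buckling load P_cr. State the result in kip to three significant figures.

P_cr ≈ 142 kip

Buckling occurs about the weak axis: I_min = h·b³/12 with b = 5.43 in (the shorter side).
I_min = 7.45×5.43³/12 = 99.40 in⁴
Effective length L_e = K·L = 2 × 199 = 398.0 in
P_cr = π²EI / L_e² = π² × 22900×10³ × 99.40 / 398.0² = 1.418×10^5 lb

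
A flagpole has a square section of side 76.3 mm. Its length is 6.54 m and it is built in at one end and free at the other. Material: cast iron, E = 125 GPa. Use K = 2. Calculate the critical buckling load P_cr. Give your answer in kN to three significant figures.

I = a⁴/12 = 76.3⁴/12 = 2.824×10^6 mm⁴
I = 2.824×10^6 mm⁴ = 2.824×10^-6 m⁴
Effective length L_e = K·L = 2 × 6.54 = 13.08 m
P_cr = π²EI / L_e² = π² × 125×10⁹ × 2.824×10^-6 / 13.08² = 2.037×10^4 N

P_cr ≈ 20.4 kN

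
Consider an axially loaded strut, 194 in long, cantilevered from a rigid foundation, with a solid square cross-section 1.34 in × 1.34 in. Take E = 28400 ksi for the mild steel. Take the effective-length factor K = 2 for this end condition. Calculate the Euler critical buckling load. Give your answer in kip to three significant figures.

I = a⁴/12 = 1.34⁴/12 = 0.2687 in⁴
Effective length L_e = K·L = 2 × 194 = 388.0 in
P_cr = π²EI / L_e² = π² × 28400×10³ × 0.2687 / 388.0² = 500.3 lb

P_cr ≈ 0.500 kip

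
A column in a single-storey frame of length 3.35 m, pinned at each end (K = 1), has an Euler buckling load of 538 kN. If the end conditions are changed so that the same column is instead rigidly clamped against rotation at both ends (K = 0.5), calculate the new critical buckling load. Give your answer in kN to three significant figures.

P_cr ≈ 2150 kN

P_cr ∝ 1/K², so P_cr,new = P_cr,old × (K_old/K_new)² = 538 × (1/0.5)²
= 538 × 4.000 = 2150 kN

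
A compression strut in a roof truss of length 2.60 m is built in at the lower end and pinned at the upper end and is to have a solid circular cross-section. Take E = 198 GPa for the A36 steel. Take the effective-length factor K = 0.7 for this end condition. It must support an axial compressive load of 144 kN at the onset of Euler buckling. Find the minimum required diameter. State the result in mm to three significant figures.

d ≈ 47.2 mm

L_e = K·L = 0.7 × 2.60 = 1.820 m
Required I = P_cr·L_e²/(π²E) = 1.440×10^5 × 1.820² / (π² × 1.98×10^11) = 2.441×10^-7 m⁴
I_req = 2.441×10^5 mm⁴
Solid circle: I = πd⁴/64  ⇒  d = (64I/π)^(1/4) = (64×2.441×10^5/π)^(1/4) = 47.2 mm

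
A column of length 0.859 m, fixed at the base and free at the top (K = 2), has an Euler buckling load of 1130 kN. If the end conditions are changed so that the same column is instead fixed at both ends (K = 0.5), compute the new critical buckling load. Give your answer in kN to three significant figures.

P_cr ∝ 1/K², so P_cr,new = P_cr,old × (K_old/K_new)² = 1130 × (2/0.5)²
= 1130 × 16.00 = 18100 kN

P_cr ≈ 18100 kN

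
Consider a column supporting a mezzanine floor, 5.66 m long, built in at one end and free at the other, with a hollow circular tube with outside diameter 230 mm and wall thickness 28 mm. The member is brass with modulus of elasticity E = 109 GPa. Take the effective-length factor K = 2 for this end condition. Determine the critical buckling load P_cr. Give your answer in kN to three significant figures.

Inner diameter d_i = 230 − 2×28 = 174.0 mm
I = π(d_o⁴ − d_i⁴)/64 = π(230⁴ − 174.0⁴)/64 = 9.237×10^7 mm⁴
I = 9.237×10^7 mm⁴ = 9.237×10^-5 m⁴
Effective length L_e = K·L = 2 × 5.66 = 11.32 m
P_cr = π²EI / L_e² = π² × 109×10⁹ × 9.237×10^-5 / 11.32² = 7.755×10^5 N

P_cr ≈ 775 kN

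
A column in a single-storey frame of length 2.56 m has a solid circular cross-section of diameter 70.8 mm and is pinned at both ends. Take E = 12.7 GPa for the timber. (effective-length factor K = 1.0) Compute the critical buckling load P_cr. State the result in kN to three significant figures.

P_cr ≈ 23.6 kN

I = πd⁴/64 = π×70.8⁴/64 = 1.233×10^6 mm⁴
I = 1.233×10^6 mm⁴ = 1.233×10^-6 m⁴
Effective length L_e = K·L = 1 × 2.56 = 2.560 m
P_cr = π²EI / L_e² = π² × 12.7×10⁹ × 1.233×10^-6 / 2.560² = 2.359×10^4 N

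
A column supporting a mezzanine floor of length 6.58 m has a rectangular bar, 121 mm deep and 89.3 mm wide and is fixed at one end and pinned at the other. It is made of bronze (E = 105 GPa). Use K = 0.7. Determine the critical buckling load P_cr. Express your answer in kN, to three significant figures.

P_cr ≈ 351 kN

Buckling occurs about the weak axis: I_min = h·b³/12 with b = 89.3 mm (the shorter side).
I_min = 121×89.3³/12 = 7.181×10^6 mm⁴
I = 7.181×10^6 mm⁴ = 7.181×10^-6 m⁴
Effective length L_e = K·L = 0.7 × 6.58 = 4.606 m
P_cr = π²EI / L_e² = π² × 105×10⁹ × 7.181×10^-6 / 4.606² = 3.508×10^5 N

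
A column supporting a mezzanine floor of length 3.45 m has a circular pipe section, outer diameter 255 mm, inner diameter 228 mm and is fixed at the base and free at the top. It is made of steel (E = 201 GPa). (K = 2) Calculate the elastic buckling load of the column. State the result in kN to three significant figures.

P_cr ≈ 3120 kN

d_o = 255 mm, d_i = 228 mm
I = π(d_o⁴ − d_i⁴)/64 = π(255⁴ − 228.0⁴)/64 = 7.490×10^7 mm⁴
I = 7.490×10^7 mm⁴ = 7.490×10^-5 m⁴
Effective length L_e = K·L = 2 × 3.45 = 6.900 m
P_cr = π²EI / L_e² = π² × 201×10⁹ × 7.490×10^-5 / 6.900² = 3.121×10^6 N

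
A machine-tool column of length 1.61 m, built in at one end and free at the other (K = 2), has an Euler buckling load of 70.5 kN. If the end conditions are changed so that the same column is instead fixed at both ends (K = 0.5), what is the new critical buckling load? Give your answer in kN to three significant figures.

P_cr ∝ 1/K², so P_cr,new = P_cr,old × (K_old/K_new)² = 70.5 × (2/0.5)²
= 70.5 × 16.00 = 1130 kN

P_cr ≈ 1130 kN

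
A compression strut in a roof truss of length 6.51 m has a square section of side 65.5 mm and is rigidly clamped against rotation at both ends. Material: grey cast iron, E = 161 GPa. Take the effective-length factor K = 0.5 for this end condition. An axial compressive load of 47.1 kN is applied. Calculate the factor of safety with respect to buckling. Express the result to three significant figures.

I = a⁴/12 = 65.5⁴/12 = 1.534×10^6 mm⁴
I = 1.534×10^6 mm⁴ = 1.534×10^-6 m⁴
Effective length L_e = K·L = 0.5 × 6.51 = 3.255 m
P_cr = π²EI / L_e² = π² × 161×10⁹ × 1.534×10^-6 / 3.255² = 2.300×10^5 N
Factor of safety n = P_cr / P = 230.04 / 47.1 = 4.88

n ≈ 4.88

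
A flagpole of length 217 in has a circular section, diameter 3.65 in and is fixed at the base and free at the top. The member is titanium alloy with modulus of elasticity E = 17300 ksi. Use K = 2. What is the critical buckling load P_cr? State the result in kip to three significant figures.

I = πd⁴/64 = π×3.65⁴/64 = 8.712 in⁴
Effective length L_e = K·L = 2 × 217 = 434.0 in
P_cr = π²EI / L_e² = π² × 17300×10³ × 8.712 / 434.0² = 7.898×10^3 lb

P_cr ≈ 7.90 kip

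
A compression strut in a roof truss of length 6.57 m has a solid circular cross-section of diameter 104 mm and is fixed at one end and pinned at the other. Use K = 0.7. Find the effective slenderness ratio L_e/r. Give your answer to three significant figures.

I = πd⁴/64 = π×104⁴/64 = 5.743×10^6 mm⁴
A = 8.495×10^3 mm²;  r_min = √(I/A) = √(5.743×10^6/8.495×10^3) = 26.00 mm
L_e = K·L = 0.7 × 6.57 m = 4.599 m = 4599.0 mm
λ = L_e / r_min = 4599.0 / 26.00 = 177

λ ≈ 177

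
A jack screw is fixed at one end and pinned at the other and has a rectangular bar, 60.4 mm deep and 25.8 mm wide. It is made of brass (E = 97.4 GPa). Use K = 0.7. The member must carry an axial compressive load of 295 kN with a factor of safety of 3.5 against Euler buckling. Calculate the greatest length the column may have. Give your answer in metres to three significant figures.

Buckling occurs about the weak axis: I_min = h·b³/12 with b = 25.8 mm (the shorter side).
I_min = 60.4×25.8³/12 = 8.644×10^4 mm⁴
I = 8.644×10^-8 m⁴
Required critical load P_cr = n·P = 3.5 × 295 = 1032 kN = 1.032×10^6 N
From P_cr = π²EI/(K·L)²:  L = (1/K)·√(π²EI/P_cr) = (1/0.7)·√(π²×9.74×10^10×8.644×10^-8/1.032×10^6)
L = 0.405 m

L_max ≈ 0.405 m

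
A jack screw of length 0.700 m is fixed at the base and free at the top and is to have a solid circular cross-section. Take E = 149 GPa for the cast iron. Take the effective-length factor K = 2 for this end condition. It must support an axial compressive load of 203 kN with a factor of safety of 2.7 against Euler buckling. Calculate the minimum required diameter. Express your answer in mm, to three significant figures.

d ≈ 62.1 mm

Required P_cr = n·P = 2.7 × 203 = 548.1 kN
L_e = K·L = 2 × 0.700 = 1.400 m
Required I = P_cr·L_e²/(π²E) = 5.481×10^5 × 1.400² / (π² × 1.49×10^11) = 7.305×10^-7 m⁴
I_req = 7.305×10^5 mm⁴
Solid circle: I = πd⁴/64  ⇒  d = (64I/π)^(1/4) = (64×7.305×10^5/π)^(1/4) = 62.1 mm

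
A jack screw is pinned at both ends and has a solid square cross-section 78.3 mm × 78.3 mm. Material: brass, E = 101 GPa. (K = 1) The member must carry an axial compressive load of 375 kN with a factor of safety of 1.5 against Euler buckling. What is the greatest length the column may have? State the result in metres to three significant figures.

L_max ≈ 2.36 m

I = a⁴/12 = 78.3⁴/12 = 3.132×10^6 mm⁴
I = 3.132×10^-6 m⁴
Required critical load P_cr = n·P = 1.5 × 375 = 562.5 kN = 5.625×10^5 N
From P_cr = π²EI/(K·L)²:  L = (1/K)·√(π²EI/P_cr) = (1/1)·√(π²×1.01×10^11×3.132×10^-6/5.625×10^5)
L = 2.36 m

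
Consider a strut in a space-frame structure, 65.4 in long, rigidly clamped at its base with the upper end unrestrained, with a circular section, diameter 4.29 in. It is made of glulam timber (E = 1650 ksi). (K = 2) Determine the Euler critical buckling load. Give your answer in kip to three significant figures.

P_cr ≈ 15.8 kip

I = πd⁴/64 = π×4.29⁴/64 = 16.63 in⁴
Effective length L_e = K·L = 2 × 65.4 = 130.8 in
P_cr = π²EI / L_e² = π² × 1650×10³ × 16.63 / 130.8² = 1.583×10^4 lb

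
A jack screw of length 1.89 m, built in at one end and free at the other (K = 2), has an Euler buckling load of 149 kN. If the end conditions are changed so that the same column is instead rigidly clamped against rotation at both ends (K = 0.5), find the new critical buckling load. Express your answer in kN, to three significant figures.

P_cr ≈ 2380 kN

P_cr ∝ 1/K², so P_cr,new = P_cr,old × (K_old/K_new)² = 149 × (2/0.5)²
= 149 × 16.00 = 2380 kN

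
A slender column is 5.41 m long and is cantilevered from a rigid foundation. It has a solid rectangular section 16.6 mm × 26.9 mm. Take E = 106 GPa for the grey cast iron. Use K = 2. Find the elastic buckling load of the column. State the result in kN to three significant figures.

P_cr ≈ 0.0916 kN

Buckling occurs about the weak axis: I_min = h·b³/12 with b = 16.6 mm (the shorter side).
I_min = 26.9×16.6³/12 = 1.025×10^4 mm⁴
I = 1.025×10^4 mm⁴ = 1.025×10^-8 m⁴
Effective length L_e = K·L = 2 × 5.41 = 10.82 m
P_cr = π²EI / L_e² = π² × 106×10⁹ × 1.025×10^-8 / 10.82² = 91.63 N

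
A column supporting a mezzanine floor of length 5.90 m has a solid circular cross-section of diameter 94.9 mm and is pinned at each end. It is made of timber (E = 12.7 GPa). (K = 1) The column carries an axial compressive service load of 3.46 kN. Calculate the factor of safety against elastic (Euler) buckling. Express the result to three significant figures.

I = πd⁴/64 = π×94.9⁴/64 = 3.981×10^6 mm⁴
I = 3.981×10^6 mm⁴ = 3.981×10^-6 m⁴
Effective length L_e = K·L = 1 × 5.90 = 5.900 m
P_cr = π²EI / L_e² = π² × 12.7×10⁹ × 3.981×10^-6 / 5.900² = 1.434×10^4 N
Factor of safety n = P_cr / P = 14.336 / 3.46 = 4.14

n ≈ 4.14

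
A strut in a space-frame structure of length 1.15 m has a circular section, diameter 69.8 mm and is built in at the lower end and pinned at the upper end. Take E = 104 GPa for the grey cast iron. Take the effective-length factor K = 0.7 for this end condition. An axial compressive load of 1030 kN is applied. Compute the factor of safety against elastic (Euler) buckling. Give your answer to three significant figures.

n ≈ 1.79

I = πd⁴/64 = π×69.8⁴/64 = 1.165×10^6 mm⁴
I = 1.165×10^6 mm⁴ = 1.165×10^-6 m⁴
Effective length L_e = K·L = 0.7 × 1.15 = 0.8050 m
P_cr = π²EI / L_e² = π² × 104×10⁹ × 1.165×10^-6 / 0.8050² = 1.846×10^6 N
Factor of safety n = P_cr / P = 1845.6 / 1030 = 1.79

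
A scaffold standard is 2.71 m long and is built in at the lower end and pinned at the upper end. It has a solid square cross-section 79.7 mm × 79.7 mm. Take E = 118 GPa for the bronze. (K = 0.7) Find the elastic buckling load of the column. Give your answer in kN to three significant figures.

P_cr ≈ 1090 kN

I = a⁴/12 = 79.7⁴/12 = 3.362×10^6 mm⁴
I = 3.362×10^6 mm⁴ = 3.362×10^-6 m⁴
Effective length L_e = K·L = 0.7 × 2.71 = 1.897 m
P_cr = π²EI / L_e² = π² × 118×10⁹ × 3.362×10^-6 / 1.897² = 1.088×10^6 N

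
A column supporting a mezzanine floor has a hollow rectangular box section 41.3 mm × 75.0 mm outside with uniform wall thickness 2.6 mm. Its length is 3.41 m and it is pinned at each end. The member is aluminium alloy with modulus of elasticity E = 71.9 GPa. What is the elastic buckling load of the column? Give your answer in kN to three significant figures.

P_cr ≈ 10.2 kN

Inner dimensions: h_i = 75.0 − 2×2.6 = 69.80 mm, b_i = 41.3 − 2×2.6 = 36.10 mm
Weak-axis I_min = (h_o·b_o³ − h_i·b_i³)/12 with b_o = 41.3, b_i = 36.10 mm (shorter outer/inner sides).
I_min = (75.0×41.3³ − 69.80×36.10³)/12 = 1.666×10^5 mm⁴
I = 1.666×10^5 mm⁴ = 1.666×10^-7 m⁴
Effective length L_e = K·L = 1 × 3.41 = 3.410 m
P_cr = π²EI / L_e² = π² × 71.9×10⁹ × 1.666×10^-7 / 3.410² = 1.017×10^4 N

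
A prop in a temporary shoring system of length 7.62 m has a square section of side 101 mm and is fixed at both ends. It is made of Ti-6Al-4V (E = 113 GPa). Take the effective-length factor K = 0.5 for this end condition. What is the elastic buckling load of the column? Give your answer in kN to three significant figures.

P_cr ≈ 666 kN

I = a⁴/12 = 101⁴/12 = 8.672×10^6 mm⁴
I = 8.672×10^6 mm⁴ = 8.672×10^-6 m⁴
Effective length L_e = K·L = 0.5 × 7.62 = 3.810 m
P_cr = π²EI / L_e² = π² × 113×10⁹ × 8.672×10^-6 / 3.810² = 6.662×10^5 N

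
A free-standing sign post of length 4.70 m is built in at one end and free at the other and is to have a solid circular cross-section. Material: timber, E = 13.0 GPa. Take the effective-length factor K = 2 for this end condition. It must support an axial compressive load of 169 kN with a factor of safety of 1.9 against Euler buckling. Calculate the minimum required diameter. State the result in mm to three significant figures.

d ≈ 259 mm

Required P_cr = n·P = 1.9 × 169 = 321.1 kN
L_e = K·L = 2 × 4.70 = 9.400 m
Required I = P_cr·L_e²/(π²E) = 3.211×10^5 × 9.400² / (π² × 1.30×10^10) = 2.211×10^-4 m⁴
I_req = 2.211×10^8 mm⁴
Solid circle: I = πd⁴/64  ⇒  d = (64I/π)^(1/4) = (64×2.211×10^8/π)^(1/4) = 259 mm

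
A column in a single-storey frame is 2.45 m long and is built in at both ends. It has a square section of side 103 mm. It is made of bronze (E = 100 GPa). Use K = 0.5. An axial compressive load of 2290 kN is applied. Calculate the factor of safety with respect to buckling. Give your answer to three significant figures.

I = a⁴/12 = 103⁴/12 = 9.379×10^6 mm⁴
I = 9.379×10^6 mm⁴ = 9.379×10^-6 m⁴
Effective length L_e = K·L = 0.5 × 2.45 = 1.225 m
P_cr = π²EI / L_e² = π² × 100×10⁹ × 9.379×10^-6 / 1.225² = 6.169×10^6 N
Factor of safety n = P_cr / P = 6168.7 / 2290 = 2.69

n ≈ 2.69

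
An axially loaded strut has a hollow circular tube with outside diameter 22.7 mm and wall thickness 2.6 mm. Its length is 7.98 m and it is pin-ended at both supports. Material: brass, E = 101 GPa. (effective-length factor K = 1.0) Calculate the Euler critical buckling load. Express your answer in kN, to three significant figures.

Inner diameter d_i = 22.7 − 2×2.6 = 17.50 mm
I = π(d_o⁴ − d_i⁴)/64 = π(22.7⁴ − 17.50⁴)/64 = 8.430×10^3 mm⁴
I = 8.430×10^3 mm⁴ = 8.430×10^-9 m⁴
Effective length L_e = K·L = 1 × 7.98 = 7.980 m
P_cr = π²EI / L_e² = π² × 101×10⁹ × 8.430×10^-9 / 7.980² = 132.0 N

P_cr ≈ 0.132 kN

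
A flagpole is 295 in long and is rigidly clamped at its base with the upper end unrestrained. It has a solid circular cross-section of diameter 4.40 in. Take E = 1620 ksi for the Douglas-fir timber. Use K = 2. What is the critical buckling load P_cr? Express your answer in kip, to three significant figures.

P_cr ≈ 0.845 kip

I = πd⁴/64 = π×4.40⁴/64 = 18.40 in⁴
Effective length L_e = K·L = 2 × 295 = 590.0 in
P_cr = π²EI / L_e² = π² × 1620×10³ × 18.40 / 590.0² = 845.1 lb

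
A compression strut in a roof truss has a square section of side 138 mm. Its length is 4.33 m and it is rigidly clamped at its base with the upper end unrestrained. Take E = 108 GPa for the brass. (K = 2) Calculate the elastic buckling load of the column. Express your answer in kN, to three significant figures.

I = a⁴/12 = 138⁴/12 = 3.022×10^7 mm⁴
I = 3.022×10^7 mm⁴ = 3.022×10^-5 m⁴
Effective length L_e = K·L = 2 × 4.33 = 8.660 m
P_cr = π²EI / L_e² = π² × 108×10⁹ × 3.022×10^-5 / 8.660² = 4.296×10^5 N

P_cr ≈ 430 kN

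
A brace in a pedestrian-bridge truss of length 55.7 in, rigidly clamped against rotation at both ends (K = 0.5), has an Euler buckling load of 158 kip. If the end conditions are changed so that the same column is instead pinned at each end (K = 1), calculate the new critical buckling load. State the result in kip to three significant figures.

P_cr ∝ 1/K², so P_cr,new = P_cr,old × (K_old/K_new)² = 158 × (0.5/1)²
= 158 × 0.2500 = 39.5 kip

P_cr ≈ 39.5 kip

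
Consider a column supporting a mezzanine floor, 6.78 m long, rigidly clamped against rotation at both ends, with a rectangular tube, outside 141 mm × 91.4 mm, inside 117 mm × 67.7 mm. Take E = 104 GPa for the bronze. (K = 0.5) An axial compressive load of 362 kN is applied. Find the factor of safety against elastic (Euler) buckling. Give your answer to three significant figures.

n ≈ 1.47

Weak-axis I_min = (h_o·b_o³ − h_i·b_i³)/12 with b_o = 91.4, b_i = 67.70 mm (shorter outer/inner sides).
I_min = (141×91.4³ − 117.0×67.70³)/12 = 5.946×10^6 mm⁴
I = 5.946×10^6 mm⁴ = 5.946×10^-6 m⁴
Effective length L_e = K·L = 0.5 × 6.78 = 3.390 m
P_cr = π²EI / L_e² = π² × 104×10⁹ × 5.946×10^-6 / 3.390² = 5.311×10^5 N
Factor of safety n = P_cr / P = 531.12 / 362 = 1.47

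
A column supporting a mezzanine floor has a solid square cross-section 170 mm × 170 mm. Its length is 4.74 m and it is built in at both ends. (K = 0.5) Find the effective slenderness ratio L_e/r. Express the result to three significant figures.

For a square r = a/√12 = 170/√12 = 49.07 mm
L_e = K·L = 0.5 × 4.74 m = 2.370 m = 2370.0 mm
λ = L_e / r_min = 2370.0 / 49.07 = 48.3

λ ≈ 48.3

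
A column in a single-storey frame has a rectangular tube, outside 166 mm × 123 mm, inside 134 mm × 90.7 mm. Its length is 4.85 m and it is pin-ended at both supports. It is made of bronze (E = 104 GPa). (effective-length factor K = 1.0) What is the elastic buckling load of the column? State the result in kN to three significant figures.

Weak-axis I_min = (h_o·b_o³ − h_i·b_i³)/12 with b_o = 123, b_i = 90.70 mm (shorter outer/inner sides).
I_min = (166×123³ − 134.0×90.70³)/12 = 1.741×10^7 mm⁴
I = 1.741×10^7 mm⁴ = 1.741×10^-5 m⁴
Effective length L_e = K·L = 1 × 4.85 = 4.850 m
P_cr = π²EI / L_e² = π² × 104×10⁹ × 1.741×10^-5 / 4.850² = 7.597×10^5 N

P_cr ≈ 760 kN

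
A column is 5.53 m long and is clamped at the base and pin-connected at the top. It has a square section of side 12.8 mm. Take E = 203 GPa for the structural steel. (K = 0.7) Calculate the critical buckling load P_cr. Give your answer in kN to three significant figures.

I = a⁴/12 = 12.8⁴/12 = 2.237×10^3 mm⁴
I = 2.237×10^3 mm⁴ = 2.237×10^-9 m⁴
Effective length L_e = K·L = 0.7 × 5.53 = 3.871 m
P_cr = π²EI / L_e² = π² × 203×10⁹ × 2.237×10^-9 / 3.871² = 299.1 N

P_cr ≈ 0.299 kN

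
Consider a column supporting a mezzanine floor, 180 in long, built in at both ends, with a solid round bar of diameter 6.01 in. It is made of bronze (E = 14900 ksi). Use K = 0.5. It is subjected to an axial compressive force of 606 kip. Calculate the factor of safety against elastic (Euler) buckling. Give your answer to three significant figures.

I = πd⁴/64 = π×6.01⁴/64 = 64.04 in⁴
Effective length L_e = K·L = 0.5 × 180 = 90.00 in
P_cr = π²EI / L_e² = π² × 14900×10³ × 64.04 / 90.00² = 1.163×10^6 lb
Factor of safety n = P_cr / P = 1162.7 / 606 = 1.92

n ≈ 1.92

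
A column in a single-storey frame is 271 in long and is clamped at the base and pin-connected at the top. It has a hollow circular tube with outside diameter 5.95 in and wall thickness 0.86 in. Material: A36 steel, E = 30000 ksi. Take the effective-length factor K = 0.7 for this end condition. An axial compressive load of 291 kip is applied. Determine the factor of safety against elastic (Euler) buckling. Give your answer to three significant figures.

Inner diameter d_i = 5.95 − 2×0.86 = 4.230 in
I = π(d_o⁴ − d_i⁴)/64 = π(5.95⁴ − 4.230⁴)/64 = 45.81 in⁴
Effective length L_e = K·L = 0.7 × 271 = 189.7 in
P_cr = π²EI / L_e² = π² × 30000×10³ × 45.81 / 189.7² = 3.769×10^5 lb
Factor of safety n = P_cr / P = 376.90 / 291 = 1.30

n ≈ 1.30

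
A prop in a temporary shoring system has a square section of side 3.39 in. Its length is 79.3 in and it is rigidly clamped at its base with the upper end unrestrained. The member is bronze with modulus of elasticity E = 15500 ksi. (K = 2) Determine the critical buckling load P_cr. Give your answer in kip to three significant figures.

I = a⁴/12 = 3.39⁴/12 = 11.01 in⁴
Effective length L_e = K·L = 2 × 79.3 = 158.6 in
P_cr = π²EI / L_e² = π² × 15500×10³ × 11.01 / 158.6² = 6.693×10^4 lb

P_cr ≈ 66.9 kip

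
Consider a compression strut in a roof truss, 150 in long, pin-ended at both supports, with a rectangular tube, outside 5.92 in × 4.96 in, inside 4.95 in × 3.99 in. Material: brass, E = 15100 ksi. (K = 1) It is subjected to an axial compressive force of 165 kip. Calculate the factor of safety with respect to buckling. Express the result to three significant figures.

n ≈ 1.36

Weak-axis I_min = (h_o·b_o³ − h_i·b_i³)/12 with b_o = 4.96, b_i = 3.990 in (shorter outer/inner sides).
I_min = (5.92×4.96³ − 4.950×3.990³)/12 = 34.00 in⁴
Effective length L_e = K·L = 1 × 150 = 150.0 in
P_cr = π²EI / L_e² = π² × 15100×10³ × 34.00 / 150.0² = 2.252×10^5 lb
Factor of safety n = P_cr / P = 225.18 / 165 = 1.36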